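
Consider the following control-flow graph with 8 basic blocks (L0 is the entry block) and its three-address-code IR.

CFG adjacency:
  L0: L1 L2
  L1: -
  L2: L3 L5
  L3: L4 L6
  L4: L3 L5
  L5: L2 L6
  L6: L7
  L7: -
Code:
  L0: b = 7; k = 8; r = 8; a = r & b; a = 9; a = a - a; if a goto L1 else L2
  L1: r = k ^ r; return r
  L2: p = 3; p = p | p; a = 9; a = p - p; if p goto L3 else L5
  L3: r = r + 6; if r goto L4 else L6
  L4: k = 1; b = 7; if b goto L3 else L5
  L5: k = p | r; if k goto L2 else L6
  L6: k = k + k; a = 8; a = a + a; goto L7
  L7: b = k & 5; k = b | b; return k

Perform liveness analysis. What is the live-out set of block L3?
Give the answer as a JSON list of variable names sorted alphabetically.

Answer: ["k", "p", "r"]

Analysis:
Per-block:
  L0: {a,b,k,r} / ∅
  L1: {r} / {k,r}
  L2: {a,p} / ∅
  L3: {r} / {r}
  L4: {b,k} / ∅
  L5: {k} / {p,r}
  L6: {a,k} / {k}
  L7: {b,k} / {k}

Backward fixpoint:
  live L0: ∅→{k,r}
  live L1: {k,r}→∅
  live L2: {k,r}→{k,p,r}
  live L3: {k,p,r}→{k,p,r}
  live L4: {p,r}→{k,p,r}
  live L5: {p,r}→{k,r}
  live L6: {k}→{k}
  live L7: {k}→∅

live-out(L3) = ["k", "p", "r"]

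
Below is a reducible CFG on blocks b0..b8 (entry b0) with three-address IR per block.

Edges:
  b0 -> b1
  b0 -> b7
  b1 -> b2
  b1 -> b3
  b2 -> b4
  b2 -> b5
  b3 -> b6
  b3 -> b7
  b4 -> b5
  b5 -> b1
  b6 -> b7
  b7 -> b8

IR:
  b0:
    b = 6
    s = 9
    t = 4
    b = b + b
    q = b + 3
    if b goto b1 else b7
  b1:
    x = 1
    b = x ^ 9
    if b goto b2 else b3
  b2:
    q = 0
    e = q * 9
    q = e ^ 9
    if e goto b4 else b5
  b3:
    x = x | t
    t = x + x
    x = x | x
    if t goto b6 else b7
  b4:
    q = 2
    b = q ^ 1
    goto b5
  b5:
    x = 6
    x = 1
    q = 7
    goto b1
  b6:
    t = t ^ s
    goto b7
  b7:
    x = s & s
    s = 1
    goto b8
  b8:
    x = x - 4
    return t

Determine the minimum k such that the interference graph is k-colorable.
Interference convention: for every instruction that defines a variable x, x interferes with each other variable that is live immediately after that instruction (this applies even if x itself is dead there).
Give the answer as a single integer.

Answer: 4

Derivation:
Per-block:
  b0: def={b,q,s,t} ue=∅
  b1: def={b,x} ue=∅
  b2: def={e,q} ue=∅
  b3: def={t,x} ue={t,x}
  b4: def={b,q} ue=∅
  b5: def={q,x} ue=∅
  b6: def={t} ue={s,t}
  b7: def={s,x} ue={s}
  b8: def={x} ue={t,x}

Backward fixpoint:
  b0: in=∅ out={s,t}
  b1: in={s,t} out={s,t,x}
  b2: in={s,t} out={s,t}
  b3: in={s,t,x} out={s,t}
  b4: in={s,t} out={s,t}
  b5: in={s,t} out={s,t}
  b6: in={s,t} out={s,t}
  b7: in={s,t} out={t,x}
  b8: in={t,x} out=∅

Interference:
  b: {q,s,t,x}
  e: {q,s,t}
  q: {b,e,s,t}
  s: {b,e,q,t,x}
  t: {b,e,q,s,x}
  x: {b,s,t}

Chromatic number:
  clique {b,q,s,t} ⇒ need ≥ 4
  4-colouring: c0={s}  c1={t}  c2={b,e}  c3={q,x}
  χ = 4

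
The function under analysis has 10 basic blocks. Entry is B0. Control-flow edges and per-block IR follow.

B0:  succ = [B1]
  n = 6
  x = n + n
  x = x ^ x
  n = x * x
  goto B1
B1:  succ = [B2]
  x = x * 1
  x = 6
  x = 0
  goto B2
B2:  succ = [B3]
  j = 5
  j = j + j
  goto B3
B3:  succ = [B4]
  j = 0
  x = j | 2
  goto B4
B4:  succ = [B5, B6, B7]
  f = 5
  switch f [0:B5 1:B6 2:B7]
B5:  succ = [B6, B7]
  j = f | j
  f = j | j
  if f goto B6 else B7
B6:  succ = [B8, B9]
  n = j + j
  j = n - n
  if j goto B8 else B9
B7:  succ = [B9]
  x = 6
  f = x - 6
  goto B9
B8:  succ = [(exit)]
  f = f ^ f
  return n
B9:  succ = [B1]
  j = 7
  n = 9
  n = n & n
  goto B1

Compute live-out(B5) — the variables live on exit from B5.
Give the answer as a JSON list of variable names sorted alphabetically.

Answer: ["f", "j", "x"]

Derivation:
Block summaries:
  B0: {n,x} / ∅
  B1: {x} / {x}
  B2: {j} / ∅
  B3: {j,x} / ∅
  B4: {f} / ∅
  B5: {f,j} / {f,j}
  B6: {j,n} / {j}
  B7: {f,x} / ∅
  B8: {f} / {f,n}
  B9: {j,n} / ∅

Backward fixpoint:
  live B0: ∅→{x}
  live B1: {x}→∅
  live B2: ∅→∅
  live B3: ∅→{j,x}
  live B4: {j,x}→{f,j,x}
  live B5: {f,j,x}→{f,j,x}
  live B6: {f,j,x}→{f,n,x}
  live B7: ∅→{x}
  live B8: {f,n}→∅
  live B9: {x}→{x}

live-out(B5) = ["f", "j", "x"]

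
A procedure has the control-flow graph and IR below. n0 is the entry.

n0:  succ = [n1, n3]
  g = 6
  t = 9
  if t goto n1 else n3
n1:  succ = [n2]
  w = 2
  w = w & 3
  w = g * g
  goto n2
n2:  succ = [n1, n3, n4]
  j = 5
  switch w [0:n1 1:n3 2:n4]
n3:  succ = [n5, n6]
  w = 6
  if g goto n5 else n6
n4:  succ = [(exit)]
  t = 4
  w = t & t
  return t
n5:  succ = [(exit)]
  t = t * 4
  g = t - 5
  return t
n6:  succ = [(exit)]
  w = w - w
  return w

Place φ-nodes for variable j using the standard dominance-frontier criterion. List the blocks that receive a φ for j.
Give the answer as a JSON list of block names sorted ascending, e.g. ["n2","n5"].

idom tree: n1←n0 n2←n1 n3←n0 n4←n2 n5←n3 n6←n3
Join-block Dom:
  n1: preds {n0,n2}: {n0} ∩ {n0,n1,n2} = {n0}; idom=n0
  n3: preds {n0,n2}: {n0} ∩ {n0,n1,n2} = {n0}; idom=n0

Frontier:
  n1←n0: walk · to n0
  n1←n2: walk n2→n1 to n0
  n3←n0: walk · to n0
  n3←n2: walk n2→n1 to n0
  n0 → ∅
  n1 → {n1,n3}
  n2 → {n1,n3}
  n3 → ∅
  n4 → ∅
  n5 → ∅
  n6 → ∅

φ for j: defs {n2}
  DF⁺ = {n1,n3}

Answer: ["n1", "n3"]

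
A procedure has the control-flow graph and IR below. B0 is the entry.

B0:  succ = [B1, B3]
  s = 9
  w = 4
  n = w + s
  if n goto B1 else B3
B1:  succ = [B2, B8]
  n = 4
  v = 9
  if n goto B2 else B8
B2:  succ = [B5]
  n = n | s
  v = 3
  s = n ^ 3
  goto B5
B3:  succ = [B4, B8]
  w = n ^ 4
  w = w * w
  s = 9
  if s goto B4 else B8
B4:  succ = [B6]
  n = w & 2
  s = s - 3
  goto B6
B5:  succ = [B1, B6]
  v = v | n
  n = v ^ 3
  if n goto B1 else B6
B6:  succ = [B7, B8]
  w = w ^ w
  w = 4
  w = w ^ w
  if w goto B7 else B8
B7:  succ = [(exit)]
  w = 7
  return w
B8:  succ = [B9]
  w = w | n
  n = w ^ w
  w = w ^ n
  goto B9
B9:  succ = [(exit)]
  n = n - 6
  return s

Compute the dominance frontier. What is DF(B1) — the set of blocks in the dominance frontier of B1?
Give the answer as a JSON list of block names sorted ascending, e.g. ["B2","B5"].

Answer: ["B1", "B6", "B8"]

Derivation:
idom tree: B1←B0 B2←B1 B3←B0 B4←B3 B5←B2 B6←B0 B7←B6 B8←B0 B9←B8
Join-block Dom:
  B1: preds {B0,B5}: {B0} ∩ {B0,B1,B2,B5} = {B0}; idom=B0
  B6: preds {B4,B5}: {B0,B3,B4} ∩ {B0,B1,B2,B5} = {B0}; idom=B0
  B8: preds {B1,B3,B6}: {B0,B1} ∩ {B0,B3} ∩ {B0,B6} = {B0}; idom=B0

DF walk-up:
  B1←B0: walk · to B0
  B1←B5: walk B5→B2→B1 to B0
  B6←B4: walk B4→B3 to B0
  B6←B5: walk B5→B2→B1 to B0
  B8←B1: walk B1 to B0
  B8←B3: walk B3 to B0
  B8←B6: walk B6 to B0
  DF(B0)=∅
  DF(B1)={B1,B6,B8}
  DF(B2)={B1,B6}
  DF(B3)={B6,B8}
  DF(B4)={B6}
  DF(B5)={B1,B6}
  DF(B6)={B8}
  DF(B7)=∅
  DF(B8)=∅
  DF(B9)=∅

DF(B1) = ["B1", "B6", "B8"]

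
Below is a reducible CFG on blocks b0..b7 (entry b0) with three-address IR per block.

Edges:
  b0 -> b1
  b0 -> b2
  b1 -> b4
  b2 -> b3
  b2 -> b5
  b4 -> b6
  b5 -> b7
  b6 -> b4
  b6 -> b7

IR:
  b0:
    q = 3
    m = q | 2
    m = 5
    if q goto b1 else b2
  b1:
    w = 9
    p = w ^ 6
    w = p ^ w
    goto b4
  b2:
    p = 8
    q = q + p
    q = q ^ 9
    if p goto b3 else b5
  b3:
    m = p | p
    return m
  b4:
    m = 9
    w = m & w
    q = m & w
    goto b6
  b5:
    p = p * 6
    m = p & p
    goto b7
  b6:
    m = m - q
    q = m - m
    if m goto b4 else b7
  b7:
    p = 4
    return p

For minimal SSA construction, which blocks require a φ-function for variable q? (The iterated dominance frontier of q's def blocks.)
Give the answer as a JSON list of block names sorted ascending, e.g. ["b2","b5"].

idom tree: b1←b0 b2←b0 b3←b2 b4←b1 b5←b2 b6←b4 b7←b0
Dom∩ at merges:
  b4: preds {b1,b6}: {b0,b1} ∩ {b0,b1,b4,b6} = {b0,b1}; idom=b1
  b7: preds {b5,b6}: {b0,b2,b5} ∩ {b0,b1,b4,b6} = {b0}; idom=b0

DF derivation:
  b4←b1: walk · to b1
  b4←b6: walk b6→b4 to b1
  b7←b5: walk b5→b2 to b0
  b7←b6: walk b6→b4→b1 to b0
  b0 → ∅
  b1 → {b7}
  b2 → {b7}
  b3 → ∅
  b4 → {b4,b7}
  b5 → {b7}
  b6 → {b4,b7}
  b7 → ∅

φ for q: defs {b0,b2,b4,b6}
  DF⁺ = {b4,b7}

Answer: ["b4", "b7"]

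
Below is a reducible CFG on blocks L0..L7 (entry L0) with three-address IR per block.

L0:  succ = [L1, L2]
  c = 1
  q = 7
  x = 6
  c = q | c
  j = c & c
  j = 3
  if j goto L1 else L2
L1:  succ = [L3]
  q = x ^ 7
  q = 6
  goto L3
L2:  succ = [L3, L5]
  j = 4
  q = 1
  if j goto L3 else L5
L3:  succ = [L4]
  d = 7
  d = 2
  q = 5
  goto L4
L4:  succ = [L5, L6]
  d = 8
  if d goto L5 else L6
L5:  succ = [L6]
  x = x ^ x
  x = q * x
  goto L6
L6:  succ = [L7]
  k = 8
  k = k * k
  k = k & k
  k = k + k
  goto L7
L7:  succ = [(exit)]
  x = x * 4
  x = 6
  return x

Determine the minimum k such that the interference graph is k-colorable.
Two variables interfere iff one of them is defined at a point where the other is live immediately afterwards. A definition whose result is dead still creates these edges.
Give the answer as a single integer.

def/use:
  L0 def {c,j,q,x} use ∅
  L1 def {q} use {x}
  L2 def {j,q} use ∅
  L3 def {d,q} use ∅
  L4 def {d} use ∅
  L5 def {x} use {q,x}
  L6 def {k} use ∅
  L7 def {x} use {x}

Backward fixpoint:
  L0 li=∅ lo={x}
  L1 li={x} lo={x}
  L2 li={x} lo={q,x}
  L3 li={x} lo={q,x}
  L4 li={q,x} lo={q,x}
  L5 li={q,x} lo={x}
  L6 li={x} lo={x}
  L7 li={x} lo=∅

Interfere edges:
  c↔{q,x}
  d↔{q,x}
  j↔{q,x}
  k↔{x}
  q↔{c,d,j,x}
  x↔{c,d,j,k,q}

Chromatic number:
  lower bound: {c,q,x} mutually conflict ⇒ χ ≥ 3
  3-colouring: c0={x}  c1={k,q}  c2={c,d,j}
  χ = 3

Answer: 3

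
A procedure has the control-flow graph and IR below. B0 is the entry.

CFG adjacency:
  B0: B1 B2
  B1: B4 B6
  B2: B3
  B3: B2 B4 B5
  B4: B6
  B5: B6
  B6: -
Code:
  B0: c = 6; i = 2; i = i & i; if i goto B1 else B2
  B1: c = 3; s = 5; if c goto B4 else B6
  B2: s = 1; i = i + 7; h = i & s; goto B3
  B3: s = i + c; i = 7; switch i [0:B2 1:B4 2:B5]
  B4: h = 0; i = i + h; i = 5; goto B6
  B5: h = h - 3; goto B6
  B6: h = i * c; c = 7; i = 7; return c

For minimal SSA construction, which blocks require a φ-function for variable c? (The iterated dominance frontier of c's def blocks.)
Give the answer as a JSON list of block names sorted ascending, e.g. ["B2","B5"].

Answer: ["B4", "B6"]

Analysis:
idom tree: B1←B0 B2←B0 B3←B2 B4←B0 B5←B3 B6←B0
Dom∩ at merges:
  B2: preds {B0,B3}: {B0} ∩ {B0,B2,B3} = {B0}; idom=B0
  B4: preds {B1,B3}: {B0,B1} ∩ {B0,B2,B3} = {B0}; idom=B0
  B6: preds {B1,B4,B5}: {B0,B1} ∩ {B0,B4} ∩ {B0,B2,B3,B5} = {B0}; idom=B0

DF derivation:
  B2←B0: walk · to B0
  B2←B3: walk B3→B2 to B0
  B4←B1: walk B1 to B0
  B4←B3: walk B3→B2 to B0
  B6←B1: walk B1 to B0
  B6←B4: walk B4 to B0
  B6←B5: walk B5→B3→B2 to B0
  B0 → ∅
  B1 → {B4,B6}
  B2 → {B2,B4,B6}
  B3 → {B2,B4,B6}
  B4 → {B6}
  B5 → {B6}
  B6 → ∅

φ for c: defs {B0,B1,B6}
  DF⁺ = {B4,B6}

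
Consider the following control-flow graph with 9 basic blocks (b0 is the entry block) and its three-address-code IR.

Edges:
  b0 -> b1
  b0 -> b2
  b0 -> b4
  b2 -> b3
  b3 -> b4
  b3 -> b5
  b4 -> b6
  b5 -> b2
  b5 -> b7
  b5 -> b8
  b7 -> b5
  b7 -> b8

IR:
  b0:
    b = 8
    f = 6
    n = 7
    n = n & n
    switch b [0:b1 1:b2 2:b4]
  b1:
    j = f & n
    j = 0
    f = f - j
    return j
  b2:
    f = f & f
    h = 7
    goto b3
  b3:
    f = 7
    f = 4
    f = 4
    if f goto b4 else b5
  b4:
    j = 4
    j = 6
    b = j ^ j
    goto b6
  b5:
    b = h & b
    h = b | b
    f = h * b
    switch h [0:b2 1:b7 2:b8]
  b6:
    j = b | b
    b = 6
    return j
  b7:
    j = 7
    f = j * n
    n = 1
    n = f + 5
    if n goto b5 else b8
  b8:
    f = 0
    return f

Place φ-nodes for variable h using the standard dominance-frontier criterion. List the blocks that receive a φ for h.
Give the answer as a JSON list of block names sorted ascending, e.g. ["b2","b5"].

Answer: ["b2", "b4", "b5"]

Working:
idom tree: b1←b0 b2←b0 b3←b2 b4←b0 b5←b3 b6←b4 b7←b5 b8←b5
Join-block Dom:
  b2: preds {b0,b5}: {b0} ∩ {b0,b2,b3,b5} = {b0}; idom=b0
  b4: preds {b0,b3}: {b0} ∩ {b0,b2,b3} = {b0}; idom=b0
  b5: preds {b3,b7}: {b0,b2,b3} ∩ {b0,b2,b3,b5,b7} = {b0,b2,b3}; idom=b3
  b8: preds {b5,b7}: {b0,b2,b3,b5} ∩ {b0,b2,b3,b5,b7} = {b0,b2,b3,b5}; idom=b5

Frontier:
  join b2 pred b0: · stop@b0
  join b2 pred b5: b5→b3→b2 stop@b0
  join b4 pred b0: · stop@b0
  join b4 pred b3: b3→b2 stop@b0
  join b5 pred b3: · stop@b3
  join b5 pred b7: b7→b5 stop@b3
  join b8 pred b5: · stop@b5
  join b8 pred b7: b7 stop@b5
  b0: DF=∅
  b1: DF=∅
  b2: DF={b2,b4}
  b3: DF={b2,b4}
  b4: DF=∅
  b5: DF={b2,b5}
  b6: DF=∅
  b7: DF={b5,b8}
  b8: DF=∅

φ for h: defs {b2,b5}
  DF⁺ = {b2,b4,b5}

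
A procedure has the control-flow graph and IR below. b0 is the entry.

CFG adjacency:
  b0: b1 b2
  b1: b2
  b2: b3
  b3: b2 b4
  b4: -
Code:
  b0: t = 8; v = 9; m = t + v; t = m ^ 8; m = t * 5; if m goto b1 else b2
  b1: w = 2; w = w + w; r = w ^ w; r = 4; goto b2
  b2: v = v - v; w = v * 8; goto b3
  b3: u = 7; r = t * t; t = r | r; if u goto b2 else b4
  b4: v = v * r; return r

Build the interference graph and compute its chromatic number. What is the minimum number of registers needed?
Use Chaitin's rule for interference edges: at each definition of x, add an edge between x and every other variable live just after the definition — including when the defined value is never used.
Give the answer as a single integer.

Per-block:
  b0: {m,t,v} / ∅
  b1: {r,w} / ∅
  b2: {v,w} / {v}
  b3: {r,t,u} / {t}
  b4: {v} / {r,v}

Live sets:
  b0: in=∅ out={t,v}
  b1: in={t,v} out={t,v}
  b2: in={t,v} out={t,v}
  b3: in={t,v} out={r,t,v}
  b4: in={r,v} out=∅

Conflict graph:
  m↔{t,v}
  r↔{t,u,v}
  t↔{m,r,u,v,w}
  u↔{r,t,v}
  v↔{m,r,t,u,w}
  w↔{t,v}

Registers:
  lower bound: {r,t,u,v} mutually conflict ⇒ χ ≥ 4
  4-colouring: R0={t}  R1={v}  R2={m,r,w}  R3={u}
  χ = 4

Answer: 4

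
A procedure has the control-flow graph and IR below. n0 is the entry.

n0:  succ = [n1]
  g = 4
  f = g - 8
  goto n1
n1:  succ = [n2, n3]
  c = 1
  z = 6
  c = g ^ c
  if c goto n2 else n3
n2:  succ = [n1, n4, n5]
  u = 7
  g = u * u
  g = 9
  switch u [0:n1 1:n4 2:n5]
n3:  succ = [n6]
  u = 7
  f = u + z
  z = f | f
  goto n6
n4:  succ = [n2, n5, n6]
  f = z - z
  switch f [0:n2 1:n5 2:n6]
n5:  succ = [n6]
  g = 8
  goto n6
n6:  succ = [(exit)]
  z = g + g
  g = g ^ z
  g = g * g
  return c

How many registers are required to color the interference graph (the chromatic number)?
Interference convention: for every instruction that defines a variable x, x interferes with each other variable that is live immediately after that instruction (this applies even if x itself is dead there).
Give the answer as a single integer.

def/use:
  n0: {f,g} / ∅
  n1: {c,z} / {g}
  n2: {g,u} / ∅
  n3: {f,u,z} / {z}
  n4: {f} / {z}
  n5: {g} / ∅
  n6: {g,z} / {c,g}

Liveness:
  n0 li=∅ lo={g}
  n1 li={g} lo={c,g,z}
  n2 li={c,z} lo={c,g,z}
  n3 li={c,g,z} lo={c,g}
  n4 li={c,g,z} lo={c,g,z}
  n5 li={c} lo={c,g}
  n6 li={c,g} lo=∅

Conflict graph:
  c — {f,g,u,z}
  f — {c,g,z}
  g — {c,f,u,z}
  u — {c,g,z}
  z — {c,f,g,u}

Colouring:
  {c,f,g,z} pairwise interfere (4-clique) ⇒ χ ≥ 4
  assign c→c0 f→c3 g→c1 u→c3 z→c2 — no edge inside a register ⇒ χ ≤ 4
  χ = 4

Answer: 4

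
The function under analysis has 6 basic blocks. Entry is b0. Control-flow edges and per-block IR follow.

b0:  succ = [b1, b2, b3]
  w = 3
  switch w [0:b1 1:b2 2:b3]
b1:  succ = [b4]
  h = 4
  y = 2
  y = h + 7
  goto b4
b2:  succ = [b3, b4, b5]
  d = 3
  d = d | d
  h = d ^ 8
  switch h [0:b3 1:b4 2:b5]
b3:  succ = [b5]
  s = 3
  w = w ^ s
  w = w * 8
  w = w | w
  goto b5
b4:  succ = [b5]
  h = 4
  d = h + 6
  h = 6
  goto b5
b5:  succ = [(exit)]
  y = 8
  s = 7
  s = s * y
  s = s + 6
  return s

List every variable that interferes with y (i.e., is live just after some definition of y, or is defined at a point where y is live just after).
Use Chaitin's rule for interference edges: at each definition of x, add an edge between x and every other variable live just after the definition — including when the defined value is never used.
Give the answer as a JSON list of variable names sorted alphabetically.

Answer: ["h", "s"]

Analysis:
Per-block:
  b0: {w} / ∅
  b1: {h,y} / ∅
  b2: {d,h} / ∅
  b3: {s,w} / {w}
  b4: {d,h} / ∅
  b5: {s,y} / ∅

Liveness:
  b0: in=∅ out={w}
  b1: in=∅ out=∅
  b2: in={w} out={w}
  b3: in={w} out=∅
  b4: in=∅ out=∅
  b5: in=∅ out=∅

Interference:
  d — {w}
  h — {w,y}
  s — {w,y}
  w — {d,h,s}
  y — {h,s}

N(y) = ["h", "s"]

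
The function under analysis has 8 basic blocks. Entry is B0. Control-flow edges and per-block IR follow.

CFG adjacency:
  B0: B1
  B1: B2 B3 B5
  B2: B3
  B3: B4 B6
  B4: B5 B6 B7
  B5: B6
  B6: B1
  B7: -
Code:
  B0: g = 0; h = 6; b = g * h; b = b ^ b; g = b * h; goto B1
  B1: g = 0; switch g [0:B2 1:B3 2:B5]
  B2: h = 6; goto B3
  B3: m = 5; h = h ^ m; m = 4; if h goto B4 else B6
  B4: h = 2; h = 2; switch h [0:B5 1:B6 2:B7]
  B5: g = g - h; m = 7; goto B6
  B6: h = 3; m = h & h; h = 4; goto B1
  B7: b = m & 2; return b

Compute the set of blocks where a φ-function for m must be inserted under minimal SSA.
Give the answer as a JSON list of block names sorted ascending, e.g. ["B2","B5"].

idom tree: B1←B0 B2←B1 B3←B1 B4←B3 B5←B1 B6←B1 B7←B4
Dom∩ at merges:
  B1: preds {B0,B6}: {B0} ∩ {B0,B1,B6} = {B0}; idom=B0
  B3: preds {B1,B2}: {B0,B1} ∩ {B0,B1,B2} = {B0,B1}; idom=B1
  B5: preds {B1,B4}: {B0,B1} ∩ {B0,B1,B3,B4} = {B0,B1}; idom=B1
  B6: preds {B3,B4,B5}: {B0,B1,B3} ∩ {B0,B1,B3,B4} ∩ {B0,B1,B5} = {B0,B1}; idom=B1

DF walk-up:
  join B1 pred B0: · stop@B0
  join B1 pred B6: B6→B1 stop@B0
  join B3 pred B1: · stop@B1
  join B3 pred B2: B2 stop@B1
  join B5 pred B1: · stop@B1
  join B5 pred B4: B4→B3 stop@B1
  join B6 pred B3: B3 stop@B1
  join B6 pred B4: B4→B3 stop@B1
  join B6 pred B5: B5 stop@B1
  B0 → ∅
  B1 → {B1}
  B2 → {B3}
  B3 → {B5,B6}
  B4 → {B5,B6}
  B5 → {B6}
  B6 → {B1}
  B7 → ∅

φ for m: defs {B3,B5,B6}
  DF⁺ = {B1,B5,B6}

Answer: ["B1", "B5", "B6"]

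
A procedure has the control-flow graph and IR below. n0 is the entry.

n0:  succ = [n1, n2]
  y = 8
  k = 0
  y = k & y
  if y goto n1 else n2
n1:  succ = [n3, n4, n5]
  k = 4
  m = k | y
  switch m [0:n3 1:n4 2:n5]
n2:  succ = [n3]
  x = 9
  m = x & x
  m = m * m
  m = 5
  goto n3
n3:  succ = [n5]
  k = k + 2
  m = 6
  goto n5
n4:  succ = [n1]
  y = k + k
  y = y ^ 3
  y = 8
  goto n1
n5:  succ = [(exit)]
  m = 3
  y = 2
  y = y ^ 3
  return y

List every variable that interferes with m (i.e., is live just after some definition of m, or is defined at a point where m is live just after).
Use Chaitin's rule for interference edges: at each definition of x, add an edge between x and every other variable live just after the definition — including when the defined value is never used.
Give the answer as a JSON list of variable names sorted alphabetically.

Answer: ["k"]

Working:
def/use:
  n0: def={k,y} ue=∅
  n1: def={k,m} ue={y}
  n2: def={m,x} ue=∅
  n3: def={k,m} ue={k}
  n4: def={y} ue={k}
  n5: def={m,y} ue=∅

Liveness:
  live n0: ∅→{k,y}
  live n1: {y}→{k}
  live n2: {k}→{k}
  live n3: {k}→∅
  live n4: {k}→{y}
  live n5: ∅→∅

Conflict graph:
  k↔{m,x,y}
  m↔{k}
  x↔{k}
  y↔{k}

N(m) = ["k"]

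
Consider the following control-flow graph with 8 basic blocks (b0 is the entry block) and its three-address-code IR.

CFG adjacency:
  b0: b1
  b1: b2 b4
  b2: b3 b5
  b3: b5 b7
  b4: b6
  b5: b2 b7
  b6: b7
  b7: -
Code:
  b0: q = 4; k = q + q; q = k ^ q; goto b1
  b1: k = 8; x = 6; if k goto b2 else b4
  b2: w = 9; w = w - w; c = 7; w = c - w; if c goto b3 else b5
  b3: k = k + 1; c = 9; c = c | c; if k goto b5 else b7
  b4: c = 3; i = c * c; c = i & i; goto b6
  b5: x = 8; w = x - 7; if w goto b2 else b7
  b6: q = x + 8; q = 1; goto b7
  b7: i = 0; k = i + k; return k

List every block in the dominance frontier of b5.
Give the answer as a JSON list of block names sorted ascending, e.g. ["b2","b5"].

idom tree: b1←b0 b2←b1 b3←b2 b4←b1 b5←b2 b6←b4 b7←b1
Dom∩ at merges:
  b2: preds {b1,b5}: {b0,b1} ∩ {b0,b1,b2,b5} = {b0,b1}; idom=b1
  b5: preds {b2,b3}: {b0,b1,b2} ∩ {b0,b1,b2,b3} = {b0,b1,b2}; idom=b2
  b7: preds {b3,b5,b6}: {b0,b1,b2,b3} ∩ {b0,b1,b2,b5} ∩ {b0,b1,b4,b6} = {b0,b1}; idom=b1

DF derivation:
  b2←b1: walk · to b1
  b2←b5: walk b5→b2 to b1
  b5←b2: walk · to b2
  b5←b3: walk b3 to b2
  b7←b3: walk b3→b2 to b1
  b7←b5: walk b5→b2 to b1
  b7←b6: walk b6→b4 to b1
  b0: DF=∅
  b1: DF=∅
  b2: DF={b2,b7}
  b3: DF={b5,b7}
  b4: DF={b7}
  b5: DF={b2,b7}
  b6: DF={b7}
  b7: DF=∅

DF(b5) = ["b2", "b7"]

Answer: ["b2", "b7"]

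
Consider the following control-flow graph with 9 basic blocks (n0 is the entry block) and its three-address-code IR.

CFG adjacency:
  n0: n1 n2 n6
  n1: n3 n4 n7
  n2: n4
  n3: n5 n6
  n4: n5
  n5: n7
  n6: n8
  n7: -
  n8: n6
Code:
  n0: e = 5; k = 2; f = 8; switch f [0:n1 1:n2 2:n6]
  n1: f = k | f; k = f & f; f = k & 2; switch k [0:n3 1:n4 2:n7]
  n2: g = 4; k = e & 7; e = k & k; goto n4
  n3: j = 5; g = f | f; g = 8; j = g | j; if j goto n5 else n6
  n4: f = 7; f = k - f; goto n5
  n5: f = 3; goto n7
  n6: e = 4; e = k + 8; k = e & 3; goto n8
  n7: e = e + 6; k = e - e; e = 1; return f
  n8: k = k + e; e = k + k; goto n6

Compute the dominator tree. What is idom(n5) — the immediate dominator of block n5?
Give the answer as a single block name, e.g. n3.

Answer: n0

Derivation:
idom tree: n1←n0 n2←n0 n3←n1 n4←n0 n5←n0 n6←n0 n7←n0 n8←n6
Dom∩ at merges:
  n4: preds {n1,n2}: {n0,n1} ∩ {n0,n2} = {n0}; idom=n0
  n5: preds {n3,n4}: {n0,n1,n3} ∩ {n0,n4} = {n0}; idom=n0
  n6: preds {n0,n3,n8}: {n0} ∩ {n0,n1,n3} ∩ {n0,n6,n8} = {n0}; idom=n0
  n7: preds {n1,n5}: {n0,n1} ∩ {n0,n5} = {n0}; idom=n0

idom(n5) = n0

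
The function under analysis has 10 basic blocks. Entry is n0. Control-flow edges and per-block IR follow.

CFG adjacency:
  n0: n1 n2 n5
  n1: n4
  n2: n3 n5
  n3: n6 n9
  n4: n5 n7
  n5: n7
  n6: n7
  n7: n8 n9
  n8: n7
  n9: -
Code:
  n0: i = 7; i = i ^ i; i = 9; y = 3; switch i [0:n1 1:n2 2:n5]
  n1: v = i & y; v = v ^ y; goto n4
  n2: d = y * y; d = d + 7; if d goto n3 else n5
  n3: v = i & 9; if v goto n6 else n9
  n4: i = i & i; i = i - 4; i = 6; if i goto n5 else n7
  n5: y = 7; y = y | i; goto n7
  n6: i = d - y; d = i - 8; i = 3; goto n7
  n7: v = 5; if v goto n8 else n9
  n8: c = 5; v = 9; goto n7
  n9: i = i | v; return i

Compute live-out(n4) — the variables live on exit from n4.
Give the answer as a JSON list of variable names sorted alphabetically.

Block summaries:
  n0 def {i,y} use ∅
  n1 def {v} use {i,y}
  n2 def {d} use {y}
  n3 def {v} use {i}
  n4 def {i} use {i}
  n5 def {y} use {i}
  n6 def {d,i} use {d,y}
  n7 def {v} use ∅
  n8 def {c,v} use ∅
  n9 def {i} use {i,v}

Live sets:
  n0 li=∅ lo={i,y}
  n1 li={i,y} lo={i}
  n2 li={i,y} lo={d,i,y}
  n3 li={d,i,y} lo={d,i,v,y}
  n4 li={i} lo={i}
  n5 li={i} lo={i}
  n6 li={d,y} lo={i}
  n7 li={i} lo={i,v}
  n8 li={i} lo={i}
  n9 li={i,v} lo=∅

live-out(n4) = ["i"]

Answer: ["i"]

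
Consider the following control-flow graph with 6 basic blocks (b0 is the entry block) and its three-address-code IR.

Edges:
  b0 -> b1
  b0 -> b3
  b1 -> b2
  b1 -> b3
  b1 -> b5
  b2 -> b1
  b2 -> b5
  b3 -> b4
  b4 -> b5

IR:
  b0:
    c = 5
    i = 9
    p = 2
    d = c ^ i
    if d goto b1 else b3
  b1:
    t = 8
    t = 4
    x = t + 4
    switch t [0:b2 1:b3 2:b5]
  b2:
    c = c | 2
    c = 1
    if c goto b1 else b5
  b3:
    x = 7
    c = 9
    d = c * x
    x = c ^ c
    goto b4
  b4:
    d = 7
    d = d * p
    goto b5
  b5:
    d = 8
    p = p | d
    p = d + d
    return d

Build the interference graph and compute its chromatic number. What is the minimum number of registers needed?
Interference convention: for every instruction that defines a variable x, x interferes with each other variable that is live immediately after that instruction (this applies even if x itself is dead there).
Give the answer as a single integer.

def/use:
  b0: {c,d,i,p} / ∅
  b1: {t,x} / ∅
  b2: {c} / {c}
  b3: {c,d,x} / ∅
  b4: {d} / {p}
  b5: {d,p} / {p}

Liveness:
  b0: in=∅ out={c,p}
  b1: in={c,p} out={c,p}
  b2: in={c,p} out={c,p}
  b3: in={p} out={p}
  b4: in={p} out={p}
  b5: in={p} out=∅

Conflict graph:
  c↔{d,i,p,t,x}
  d↔{c,p}
  i↔{c,p}
  p↔{c,d,i,t,x}
  t↔{c,p,x}
  x↔{c,p,t}

Chromatic number:
  clique {c,p,t,x} ⇒ need ≥ 4
  4-colouring: r0={c}  r1={p}  r2={d,i,t}  r3={x}
  χ = 4

Answer: 4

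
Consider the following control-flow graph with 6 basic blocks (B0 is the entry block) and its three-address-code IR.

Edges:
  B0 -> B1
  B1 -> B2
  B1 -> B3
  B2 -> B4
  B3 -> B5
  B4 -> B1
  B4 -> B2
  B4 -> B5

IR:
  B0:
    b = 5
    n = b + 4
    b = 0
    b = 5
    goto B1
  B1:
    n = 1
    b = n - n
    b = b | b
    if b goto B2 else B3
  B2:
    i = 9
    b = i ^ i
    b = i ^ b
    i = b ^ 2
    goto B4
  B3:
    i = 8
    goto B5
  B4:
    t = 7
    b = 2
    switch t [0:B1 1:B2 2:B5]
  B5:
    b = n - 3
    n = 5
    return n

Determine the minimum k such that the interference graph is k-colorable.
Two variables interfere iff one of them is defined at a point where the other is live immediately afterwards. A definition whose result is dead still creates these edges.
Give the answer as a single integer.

Block summaries:
  B0: def={b,n} ue=∅
  B1: def={b,n} ue=∅
  B2: def={b,i} ue=∅
  B3: def={i} ue=∅
  B4: def={b,t} ue=∅
  B5: def={b,n} ue={n}

Live sets:
  B0: in=∅ out=∅
  B1: in=∅ out={n}
  B2: in={n} out={n}
  B3: in={n} out={n}
  B4: in={n} out={n}
  B5: in={n} out=∅

Conflict graph:
  b: {i,n,t}
  i: {b,n}
  n: {b,i,t}
  t: {b,n}

Registers:
  lower bound: {b,i,n} mutually conflict ⇒ χ ≥ 3
  assign b→c0 i→c2 n→c1 t→c2 — no edge inside a register ⇒ χ ≤ 3
  χ = 3

Answer: 3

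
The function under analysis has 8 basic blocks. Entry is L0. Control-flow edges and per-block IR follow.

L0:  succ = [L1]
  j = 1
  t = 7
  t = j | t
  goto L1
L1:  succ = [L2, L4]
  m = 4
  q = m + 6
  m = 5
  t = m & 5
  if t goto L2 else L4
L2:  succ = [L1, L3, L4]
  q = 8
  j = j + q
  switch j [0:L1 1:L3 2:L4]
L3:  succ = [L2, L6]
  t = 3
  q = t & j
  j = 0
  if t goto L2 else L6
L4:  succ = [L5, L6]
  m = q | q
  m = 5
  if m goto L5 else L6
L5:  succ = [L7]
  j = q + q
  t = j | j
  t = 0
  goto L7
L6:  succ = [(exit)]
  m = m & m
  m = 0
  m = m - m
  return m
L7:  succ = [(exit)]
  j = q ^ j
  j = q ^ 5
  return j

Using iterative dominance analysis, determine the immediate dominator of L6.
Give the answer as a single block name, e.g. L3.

idom tree: L1←L0 L2←L1 L3←L2 L4←L1 L5←L4 L6←L1 L7←L5
Join-block Dom:
  L1: preds {L0,L2}: {L0} ∩ {L0,L1,L2} = {L0}; idom=L0
  L2: preds {L1,L3}: {L0,L1} ∩ {L0,L1,L2,L3} = {L0,L1}; idom=L1
  L4: preds {L1,L2}: {L0,L1} ∩ {L0,L1,L2} = {L0,L1}; idom=L1
  L6: preds {L3,L4}: {L0,L1,L2,L3} ∩ {L0,L1,L4} = {L0,L1}; idom=L1

idom(L6) = L1

Answer: L1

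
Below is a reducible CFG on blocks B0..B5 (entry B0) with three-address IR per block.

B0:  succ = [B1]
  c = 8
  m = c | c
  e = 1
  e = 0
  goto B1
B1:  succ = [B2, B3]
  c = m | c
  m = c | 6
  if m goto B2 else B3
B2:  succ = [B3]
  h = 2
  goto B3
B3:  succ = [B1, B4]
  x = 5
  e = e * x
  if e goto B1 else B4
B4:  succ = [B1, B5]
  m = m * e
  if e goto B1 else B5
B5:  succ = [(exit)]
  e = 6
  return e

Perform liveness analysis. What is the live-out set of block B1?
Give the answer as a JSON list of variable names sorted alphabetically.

Block summaries:
  B0 def {c,e,m} use ∅
  B1 def {c,m} use {c,m}
  B2 def {h} use ∅
  B3 def {e,x} use {e}
  B4 def {m} use {e,m}
  B5 def {e} use ∅

Liveness:
  live B0: ∅→{c,e,m}
  live B1: {c,e,m}→{c,e,m}
  live B2: {c,e,m}→{c,e,m}
  live B3: {c,e,m}→{c,e,m}
  live B4: {c,e,m}→{c,e,m}
  live B5: ∅→∅

live-out(B1) = ["c", "e", "m"]

Answer: ["c", "e", "m"]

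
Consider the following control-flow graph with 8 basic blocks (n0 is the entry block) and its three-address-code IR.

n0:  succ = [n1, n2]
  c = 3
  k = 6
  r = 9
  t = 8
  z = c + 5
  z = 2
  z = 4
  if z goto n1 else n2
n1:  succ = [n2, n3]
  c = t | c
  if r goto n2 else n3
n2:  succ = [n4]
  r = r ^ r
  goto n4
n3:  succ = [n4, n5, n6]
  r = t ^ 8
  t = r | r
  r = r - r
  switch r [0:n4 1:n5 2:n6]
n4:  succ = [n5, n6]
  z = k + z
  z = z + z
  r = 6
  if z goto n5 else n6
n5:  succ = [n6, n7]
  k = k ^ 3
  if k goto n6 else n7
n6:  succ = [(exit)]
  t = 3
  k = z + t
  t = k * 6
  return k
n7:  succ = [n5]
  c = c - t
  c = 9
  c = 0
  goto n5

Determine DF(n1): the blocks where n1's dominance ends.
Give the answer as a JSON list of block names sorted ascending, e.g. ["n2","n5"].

Answer: ["n2", "n4", "n5", "n6"]

Derivation:
idom tree: n1←n0 n2←n0 n3←n1 n4←n0 n5←n0 n6←n0 n7←n5
Dom at joins:
  n2: preds {n0,n1}: {n0} ∩ {n0,n1} = {n0}; idom=n0
  n4: preds {n2,n3}: {n0,n2} ∩ {n0,n1,n3} = {n0}; idom=n0
  n5: preds {n3,n4,n7}: {n0,n1,n3} ∩ {n0,n4} ∩ {n0,n5,n7} = {n0}; idom=n0
  n6: preds {n3,n4,n5}: {n0,n1,n3} ∩ {n0,n4} ∩ {n0,n5} = {n0}; idom=n0

Frontier:
  n2←n0: walk · to n0
  n2←n1: walk n1 to n0
  n4←n2: walk n2 to n0
  n4←n3: walk n3→n1 to n0
  n5←n3: walk n3→n1 to n0
  n5←n4: walk n4 to n0
  n5←n7: walk n7→n5 to n0
  n6←n3: walk n3→n1 to n0
  n6←n4: walk n4 to n0
  n6←n5: walk n5 to n0
  n0 → ∅
  n1 → {n2,n4,n5,n6}
  n2 → {n4}
  n3 → {n4,n5,n6}
  n4 → {n5,n6}
  n5 → {n5,n6}
  n6 → ∅
  n7 → {n5}

DF(n1) = ["n2", "n4", "n5", "n6"]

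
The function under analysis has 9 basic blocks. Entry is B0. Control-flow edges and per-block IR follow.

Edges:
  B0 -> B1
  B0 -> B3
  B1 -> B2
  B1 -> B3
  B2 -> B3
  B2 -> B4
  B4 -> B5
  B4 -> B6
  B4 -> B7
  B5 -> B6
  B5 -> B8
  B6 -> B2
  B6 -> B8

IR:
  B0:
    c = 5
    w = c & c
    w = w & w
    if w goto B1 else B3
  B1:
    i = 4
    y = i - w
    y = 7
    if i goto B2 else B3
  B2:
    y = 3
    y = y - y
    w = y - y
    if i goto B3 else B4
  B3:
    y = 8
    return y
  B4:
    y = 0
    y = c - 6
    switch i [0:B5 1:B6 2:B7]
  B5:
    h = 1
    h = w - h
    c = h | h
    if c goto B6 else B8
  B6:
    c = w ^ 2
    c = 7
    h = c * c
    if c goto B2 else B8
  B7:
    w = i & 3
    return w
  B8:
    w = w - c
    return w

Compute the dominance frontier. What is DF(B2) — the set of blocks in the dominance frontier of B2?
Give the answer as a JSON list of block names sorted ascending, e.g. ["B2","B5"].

Answer: ["B2", "B3"]

Analysis:
idom tree: B1←B0 B2←B1 B3←B0 B4←B2 B5←B4 B6←B4 B7←B4 B8←B4
Dom∩ at merges:
  B2: preds {B1,B6}: {B0,B1} ∩ {B0,B1,B2,B4,B6} = {B0,B1}; idom=B1
  B3: preds {B0,B1,B2}: {B0} ∩ {B0,B1} ∩ {B0,B1,B2} = {B0}; idom=B0
  B6: preds {B4,B5}: {B0,B1,B2,B4} ∩ {B0,B1,B2,B4,B5} = {B0,B1,B2,B4}; idom=B4
  B8: preds {B5,B6}: {B0,B1,B2,B4,B5} ∩ {B0,B1,B2,B4,B6} = {B0,B1,B2,B4}; idom=B4

Frontier:
  join B2 pred B1: · stop@B1
  join B2 pred B6: B6→B4→B2 stop@B1
  join B3 pred B0: · stop@B0
  join B3 pred B1: B1 stop@B0
  join B3 pred B2: B2→B1 stop@B0
  join B6 pred B4: · stop@B4
  join B6 pred B5: B5 stop@B4
  join B8 pred B5: B5 stop@B4
  join B8 pred B6: B6 stop@B4
  B0 → ∅
  B1 → {B3}
  B2 → {B2,B3}
  B3 → ∅
  B4 → {B2}
  B5 → {B6,B8}
  B6 → {B2,B8}
  B7 → ∅
  B8 → ∅

DF(B2) = ["B2", "B3"]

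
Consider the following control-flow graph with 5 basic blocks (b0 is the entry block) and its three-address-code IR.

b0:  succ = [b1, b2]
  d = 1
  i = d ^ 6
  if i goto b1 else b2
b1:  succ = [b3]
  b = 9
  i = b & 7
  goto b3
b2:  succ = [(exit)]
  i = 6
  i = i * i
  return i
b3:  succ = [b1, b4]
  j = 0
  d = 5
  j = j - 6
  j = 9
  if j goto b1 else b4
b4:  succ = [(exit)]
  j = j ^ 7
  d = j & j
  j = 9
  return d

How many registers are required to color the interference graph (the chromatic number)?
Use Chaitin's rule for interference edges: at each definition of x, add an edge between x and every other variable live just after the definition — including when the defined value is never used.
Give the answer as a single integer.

Block summaries:
  b0: {d,i} / ∅
  b1: {b,i} / ∅
  b2: {i} / ∅
  b3: {d,j} / ∅
  b4: {d,j} / {j}

Live sets:
  b0 li=∅ lo=∅
  b1 li=∅ lo=∅
  b2 li=∅ lo=∅
  b3 li=∅ lo={j}
  b4 li={j} lo=∅

Interference:
  b↔∅
  d↔{j}
  i↔∅
  j↔{d}

Registers:
  lower bound: {d,j} mutually conflict ⇒ χ ≥ 2
  2-colouring: r0={b,d,i}  r1={j}
  χ = 2

Answer: 2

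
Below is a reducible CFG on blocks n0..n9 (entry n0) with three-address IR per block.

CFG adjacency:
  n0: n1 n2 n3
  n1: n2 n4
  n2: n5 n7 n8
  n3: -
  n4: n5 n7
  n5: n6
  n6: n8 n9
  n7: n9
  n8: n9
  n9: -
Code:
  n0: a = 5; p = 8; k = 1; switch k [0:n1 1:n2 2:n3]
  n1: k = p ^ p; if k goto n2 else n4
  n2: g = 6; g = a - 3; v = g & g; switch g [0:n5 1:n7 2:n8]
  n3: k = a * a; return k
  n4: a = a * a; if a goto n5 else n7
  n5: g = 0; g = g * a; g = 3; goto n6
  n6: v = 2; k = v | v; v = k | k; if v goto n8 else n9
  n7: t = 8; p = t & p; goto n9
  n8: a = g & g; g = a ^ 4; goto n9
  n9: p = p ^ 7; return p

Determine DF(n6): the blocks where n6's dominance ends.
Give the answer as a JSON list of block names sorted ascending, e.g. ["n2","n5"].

Answer: ["n8", "n9"]

Analysis:
idom tree: n1←n0 n2←n0 n3←n0 n4←n1 n5←n0 n6←n5 n7←n0 n8←n0 n9←n0
Join-block Dom:
  n2: preds {n0,n1}: {n0} ∩ {n0,n1} = {n0}; idom=n0
  n5: preds {n2,n4}: {n0,n2} ∩ {n0,n1,n4} = {n0}; idom=n0
  n7: preds {n2,n4}: {n0,n2} ∩ {n0,n1,n4} = {n0}; idom=n0
  n8: preds {n2,n6}: {n0,n2} ∩ {n0,n5,n6} = {n0}; idom=n0
  n9: preds {n6,n7,n8}: {n0,n5,n6} ∩ {n0,n7} ∩ {n0,n8} = {n0}; idom=n0

Frontier:
  join n2 pred n0: · stop@n0
  join n2 pred n1: n1 stop@n0
  join n5 pred n2: n2 stop@n0
  join n5 pred n4: n4→n1 stop@n0
  join n7 pred n2: n2 stop@n0
  join n7 pred n4: n4→n1 stop@n0
  join n8 pred n2: n2 stop@n0
  join n8 pred n6: n6→n5 stop@n0
  join n9 pred n6: n6→n5 stop@n0
  join n9 pred n7: n7 stop@n0
  join n9 pred n8: n8 stop@n0
  DF(n0)=∅
  DF(n1)={n2,n5,n7}
  DF(n2)={n5,n7,n8}
  DF(n3)=∅
  DF(n4)={n5,n7}
  DF(n5)={n8,n9}
  DF(n6)={n8,n9}
  DF(n7)={n9}
  DF(n8)={n9}
  DF(n9)=∅

DF(n6) = ["n8", "n9"]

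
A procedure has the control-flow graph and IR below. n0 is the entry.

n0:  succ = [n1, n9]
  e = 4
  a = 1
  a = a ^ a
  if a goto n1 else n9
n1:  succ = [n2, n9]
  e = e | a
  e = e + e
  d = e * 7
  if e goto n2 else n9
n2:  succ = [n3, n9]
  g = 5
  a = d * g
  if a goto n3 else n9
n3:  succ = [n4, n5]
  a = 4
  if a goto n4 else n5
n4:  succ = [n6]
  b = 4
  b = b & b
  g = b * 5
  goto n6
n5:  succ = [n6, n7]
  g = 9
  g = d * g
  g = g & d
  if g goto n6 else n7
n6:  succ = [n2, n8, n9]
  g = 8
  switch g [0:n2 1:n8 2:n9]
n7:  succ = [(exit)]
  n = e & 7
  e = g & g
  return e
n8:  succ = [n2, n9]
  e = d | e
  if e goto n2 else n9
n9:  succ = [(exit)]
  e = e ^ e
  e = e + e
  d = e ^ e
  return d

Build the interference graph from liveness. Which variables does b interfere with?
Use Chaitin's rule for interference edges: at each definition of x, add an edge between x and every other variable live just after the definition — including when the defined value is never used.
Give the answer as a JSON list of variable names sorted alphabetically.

Answer: ["d", "e"]

Analysis:
Per-block:
  n0: {a,e} / ∅
  n1: {d,e} / {a,e}
  n2: {a,g} / {d}
  n3: {a} / ∅
  n4: {b,g} / ∅
  n5: {g} / {d}
  n6: {g} / ∅
  n7: {e,n} / {e,g}
  n8: {e} / {d,e}
  n9: {d,e} / {e}

Live sets:
  n0 li=∅ lo={a,e}
  n1 li={a,e} lo={d,e}
  n2 li={d,e} lo={d,e}
  n3 li={d,e} lo={d,e}
  n4 li={d,e} lo={d,e}
  n5 li={d,e} lo={d,e,g}
  n6 li={d,e} lo={d,e}
  n7 li={e,g} lo=∅
  n8 li={d,e} lo={d,e}
  n9 li={e} lo=∅

Conflict graph:
  a — {d,e}
  b — {d,e}
  d — {a,b,e,g}
  e — {a,b,d,g}
  g — {d,e,n}
  n — {g}

N(b) = ["d", "e"]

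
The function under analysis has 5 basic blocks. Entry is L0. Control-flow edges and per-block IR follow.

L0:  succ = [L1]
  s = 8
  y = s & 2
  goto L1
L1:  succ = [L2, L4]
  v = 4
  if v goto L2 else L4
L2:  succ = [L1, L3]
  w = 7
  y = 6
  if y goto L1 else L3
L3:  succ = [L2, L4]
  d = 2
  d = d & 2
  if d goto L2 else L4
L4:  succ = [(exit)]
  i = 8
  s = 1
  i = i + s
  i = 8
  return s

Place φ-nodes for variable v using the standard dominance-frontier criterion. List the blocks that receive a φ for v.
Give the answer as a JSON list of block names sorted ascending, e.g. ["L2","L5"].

Answer: ["L1"]

Analysis:
idom tree: L1←L0 L2←L1 L3←L2 L4←L1
Dom at joins:
  L1: preds {L0,L2}: {L0} ∩ {L0,L1,L2} = {L0}; idom=L0
  L2: preds {L1,L3}: {L0,L1} ∩ {L0,L1,L2,L3} = {L0,L1}; idom=L1
  L4: preds {L1,L3}: {L0,L1} ∩ {L0,L1,L2,L3} = {L0,L1}; idom=L1

Frontier:
  join L1 pred L0: · stop@L0
  join L1 pred L2: L2→L1 stop@L0
  join L2 pred L1: · stop@L1
  join L2 pred L3: L3→L2 stop@L1
  join L4 pred L1: · stop@L1
  join L4 pred L3: L3→L2 stop@L1
  L0 → ∅
  L1 → {L1}
  L2 → {L1,L2,L4}
  L3 → {L2,L4}
  L4 → ∅

φ for v: defs {L1}
  DF⁺ = {L1}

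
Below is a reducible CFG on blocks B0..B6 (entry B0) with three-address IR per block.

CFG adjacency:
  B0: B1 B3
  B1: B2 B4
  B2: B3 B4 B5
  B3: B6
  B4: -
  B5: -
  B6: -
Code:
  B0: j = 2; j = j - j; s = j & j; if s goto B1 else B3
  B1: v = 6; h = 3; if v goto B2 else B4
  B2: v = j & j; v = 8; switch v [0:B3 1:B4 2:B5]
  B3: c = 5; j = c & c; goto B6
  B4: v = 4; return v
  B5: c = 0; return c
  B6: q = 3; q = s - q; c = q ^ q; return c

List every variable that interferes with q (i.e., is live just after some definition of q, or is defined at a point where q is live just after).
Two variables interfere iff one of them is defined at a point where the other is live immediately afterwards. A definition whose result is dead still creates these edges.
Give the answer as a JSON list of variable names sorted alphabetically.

Per-block:
  B0: {j,s} / ∅
  B1: {h,v} / ∅
  B2: {v} / {j}
  B3: {c,j} / ∅
  B4: {v} / ∅
  B5: {c} / ∅
  B6: {c,q} / {s}

Liveness:
  B0: in=∅ out={j,s}
  B1: in={j,s} out={j,s}
  B2: in={j,s} out={s}
  B3: in={s} out={s}
  B4: in=∅ out=∅
  B5: in=∅ out=∅
  B6: in={s} out=∅

Conflict graph:
  c↔{s}
  h↔{j,s,v}
  j↔{h,s,v}
  q↔{s}
  s↔{c,h,j,q,v}
  v↔{h,j,s}

N(q) = ["s"]

Answer: ["s"]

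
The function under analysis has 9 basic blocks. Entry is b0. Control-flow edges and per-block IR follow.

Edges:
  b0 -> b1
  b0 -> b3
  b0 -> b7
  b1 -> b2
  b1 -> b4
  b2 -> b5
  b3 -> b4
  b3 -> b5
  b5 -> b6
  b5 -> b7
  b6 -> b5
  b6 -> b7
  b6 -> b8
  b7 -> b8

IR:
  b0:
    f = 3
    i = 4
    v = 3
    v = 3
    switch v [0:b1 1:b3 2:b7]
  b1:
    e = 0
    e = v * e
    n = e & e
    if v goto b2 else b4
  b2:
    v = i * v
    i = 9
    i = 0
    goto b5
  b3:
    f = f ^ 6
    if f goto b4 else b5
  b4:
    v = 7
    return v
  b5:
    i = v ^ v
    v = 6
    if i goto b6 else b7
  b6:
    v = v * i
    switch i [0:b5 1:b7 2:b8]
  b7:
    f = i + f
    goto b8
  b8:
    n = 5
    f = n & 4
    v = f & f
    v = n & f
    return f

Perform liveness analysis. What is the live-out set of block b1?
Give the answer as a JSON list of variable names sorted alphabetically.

Per-block:
  b0: {f,i,v} / ∅
  b1: {e,n} / {v}
  b2: {i,v} / {i,v}
  b3: {f} / {f}
  b4: {v} / ∅
  b5: {i,v} / {v}
  b6: {v} / {i,v}
  b7: {f} / {f,i}
  b8: {f,n,v} / ∅

Liveness:
  live b0: ∅→{f,i,v}
  live b1: {f,i,v}→{f,i,v}
  live b2: {f,i,v}→{f,v}
  live b3: {f,v}→{f,v}
  live b4: ∅→∅
  live b5: {f,v}→{f,i,v}
  live b6: {f,i,v}→{f,i,v}
  live b7: {f,i}→∅
  live b8: ∅→∅

live-out(b1) = ["f", "i", "v"]

Answer: ["f", "i", "v"]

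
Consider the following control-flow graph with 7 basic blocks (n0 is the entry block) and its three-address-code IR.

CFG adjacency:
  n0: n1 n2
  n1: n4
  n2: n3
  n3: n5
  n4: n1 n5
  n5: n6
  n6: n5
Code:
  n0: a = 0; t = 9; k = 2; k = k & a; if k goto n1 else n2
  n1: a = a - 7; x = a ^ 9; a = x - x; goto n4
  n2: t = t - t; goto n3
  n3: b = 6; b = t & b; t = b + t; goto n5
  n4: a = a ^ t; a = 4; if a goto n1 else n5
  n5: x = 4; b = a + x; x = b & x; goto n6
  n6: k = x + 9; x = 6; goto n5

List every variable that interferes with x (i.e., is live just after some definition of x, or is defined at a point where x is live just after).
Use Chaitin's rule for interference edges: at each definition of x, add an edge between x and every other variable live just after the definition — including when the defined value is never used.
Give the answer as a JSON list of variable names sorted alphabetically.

Answer: ["a", "b", "t"]

Working:
Block summaries:
  n0: {a,k,t} / ∅
  n1: {a,x} / {a}
  n2: {t} / {t}
  n3: {b,t} / {t}
  n4: {a} / {a,t}
  n5: {b,x} / {a}
  n6: {k,x} / {x}

Live sets:
  n0 li=∅ lo={a,t}
  n1 li={a,t} lo={a,t}
  n2 li={a,t} lo={a,t}
  n3 li={a,t} lo={a}
  n4 li={a,t} lo={a,t}
  n5 li={a} lo={a,x}
  n6 li={a,x} lo={a}

Interference:
  a: {b,k,t,x}
  b: {a,t,x}
  k: {a,t}
  t: {a,b,k,x}
  x: {a,b,t}

N(x) = ["a", "b", "t"]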